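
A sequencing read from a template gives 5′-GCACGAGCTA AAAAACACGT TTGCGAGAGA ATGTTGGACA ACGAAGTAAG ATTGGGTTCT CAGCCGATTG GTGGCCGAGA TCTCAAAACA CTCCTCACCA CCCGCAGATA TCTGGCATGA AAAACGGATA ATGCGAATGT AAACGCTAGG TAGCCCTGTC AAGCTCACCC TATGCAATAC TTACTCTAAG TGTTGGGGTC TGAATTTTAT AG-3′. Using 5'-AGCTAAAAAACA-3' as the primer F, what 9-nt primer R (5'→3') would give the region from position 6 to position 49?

5'-TTACTTCGT-3'

The product's 3' end on the top strand is position 49.
The reverse primer anneals to the top strand over positions 41–49, i.e. to ACGAAGTAA.
Its sequence written 5'→3' is the reverse complement: TTACTTCGT.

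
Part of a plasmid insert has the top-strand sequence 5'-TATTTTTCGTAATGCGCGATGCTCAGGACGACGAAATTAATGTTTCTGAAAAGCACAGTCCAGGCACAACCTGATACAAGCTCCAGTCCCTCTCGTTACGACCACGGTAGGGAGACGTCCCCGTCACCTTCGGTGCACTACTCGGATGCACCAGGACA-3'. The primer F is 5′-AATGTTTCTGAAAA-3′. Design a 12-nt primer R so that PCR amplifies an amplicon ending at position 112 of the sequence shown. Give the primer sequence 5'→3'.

The forward primer binds at positions 39–52; the product's 3' end on the top strand is position 112.
The reverse primer anneals to the top strand over positions 101–112, i.e. to ACCACGGTAGGG.
Its sequence written 5'→3' is the reverse complement: CCCTACCGTGGT.

5'-CCCTACCGTGGT-3'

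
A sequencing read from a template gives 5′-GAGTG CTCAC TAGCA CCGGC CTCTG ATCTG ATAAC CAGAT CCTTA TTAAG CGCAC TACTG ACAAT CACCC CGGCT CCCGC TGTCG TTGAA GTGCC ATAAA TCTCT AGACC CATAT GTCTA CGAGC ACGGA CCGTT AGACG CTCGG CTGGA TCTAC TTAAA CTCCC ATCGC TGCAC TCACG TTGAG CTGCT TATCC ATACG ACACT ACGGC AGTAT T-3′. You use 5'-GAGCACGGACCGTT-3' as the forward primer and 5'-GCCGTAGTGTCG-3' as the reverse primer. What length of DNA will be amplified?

The forward primer matches the template at positions 122–135.
Reverse complement of the reverse primer: CGACACTACGGC. This occurs on the top strand at positions 199–210.
Amplicon spans positions 122–210: 89 bp.

89 bp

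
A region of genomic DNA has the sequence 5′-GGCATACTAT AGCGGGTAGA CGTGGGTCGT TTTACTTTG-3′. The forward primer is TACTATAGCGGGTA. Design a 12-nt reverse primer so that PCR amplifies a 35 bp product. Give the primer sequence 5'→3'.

5'-CAAAGTAAAACG-3'

The forward primer binds at positions 5–18, so a 35 bp product ends at position 5 + 35 − 1 = 39.
The reverse primer anneals to the top strand over positions 28–39, i.e. to CGTTTTACTTTG.
Its sequence written 5'→3' is the reverse complement: CAAAGTAAAACG.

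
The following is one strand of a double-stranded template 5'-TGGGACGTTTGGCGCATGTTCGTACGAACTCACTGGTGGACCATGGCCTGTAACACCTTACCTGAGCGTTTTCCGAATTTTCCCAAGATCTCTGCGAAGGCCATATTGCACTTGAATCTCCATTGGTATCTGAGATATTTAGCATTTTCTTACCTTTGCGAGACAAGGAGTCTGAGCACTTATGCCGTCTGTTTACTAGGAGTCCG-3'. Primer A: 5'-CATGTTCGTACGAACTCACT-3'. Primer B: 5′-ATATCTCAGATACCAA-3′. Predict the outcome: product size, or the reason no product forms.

Primer A (CATGTTCGTACGAACTCACT) matches the top strand at positions 15–34; it acts as a forward primer.
Primer B's reverse complement is TTGGTATCTGAGATAT, matching the top strand at positions 123–138; it acts as a reverse primer.
The 3' ends face each other across positions 15–138, giving a 124 bp product.

Yes — a 124 bp product.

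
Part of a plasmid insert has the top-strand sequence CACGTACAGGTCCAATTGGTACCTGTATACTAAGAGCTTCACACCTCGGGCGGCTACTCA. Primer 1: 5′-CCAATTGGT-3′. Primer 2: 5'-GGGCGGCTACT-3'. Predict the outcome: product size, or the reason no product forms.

Primer 1 (CCAATTGGT) matches the top strand at positions 12–20 (3' end points downstream).
Primer 2 (GGGCGGCTACT) also matches the top strand directly, at positions 48–58 — its reverse complement AGTAGCCGCCC is not present.
Both primers anneal to the bottom strand with 3' ends pointing the same way, so neither can prime synthesis back toward the other.

No product — both primers anneal to the same strand and extend in the same direction.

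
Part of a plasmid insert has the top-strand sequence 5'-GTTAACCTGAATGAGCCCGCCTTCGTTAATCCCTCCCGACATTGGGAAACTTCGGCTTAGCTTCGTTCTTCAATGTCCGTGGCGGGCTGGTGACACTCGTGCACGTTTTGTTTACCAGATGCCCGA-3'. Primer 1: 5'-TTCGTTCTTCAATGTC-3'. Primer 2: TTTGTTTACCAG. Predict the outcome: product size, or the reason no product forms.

No product — both primers anneal to the same strand and extend in the same direction.

Primer 1 (TTCGTTCTTCAATGTC) matches the top strand at positions 62–77 (3' end points downstream).
Primer 2 (TTTGTTTACCAG) also matches the top strand directly, at positions 107–118 — its reverse complement CTGGTAAACAAA is not present.
Both primers anneal to the bottom strand with 3' ends pointing the same way, so neither can prime synthesis back toward the other.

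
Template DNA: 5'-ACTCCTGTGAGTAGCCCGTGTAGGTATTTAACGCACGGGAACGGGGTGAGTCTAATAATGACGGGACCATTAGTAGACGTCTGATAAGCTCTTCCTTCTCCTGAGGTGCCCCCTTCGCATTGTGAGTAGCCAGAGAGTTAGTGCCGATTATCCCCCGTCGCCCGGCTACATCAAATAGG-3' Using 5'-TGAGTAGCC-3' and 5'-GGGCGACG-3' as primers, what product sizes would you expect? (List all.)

The forward primer TGAGTAGCC matches the top strand at positions 8–16, 123–131.
The reverse primer's reverse complement is CGTCGCCC, matching at positions 156–163.
Each forward site pairs with the reverse site to give a product ending at position 163: sizes 156, 41 bp.

156 bp, 41 bp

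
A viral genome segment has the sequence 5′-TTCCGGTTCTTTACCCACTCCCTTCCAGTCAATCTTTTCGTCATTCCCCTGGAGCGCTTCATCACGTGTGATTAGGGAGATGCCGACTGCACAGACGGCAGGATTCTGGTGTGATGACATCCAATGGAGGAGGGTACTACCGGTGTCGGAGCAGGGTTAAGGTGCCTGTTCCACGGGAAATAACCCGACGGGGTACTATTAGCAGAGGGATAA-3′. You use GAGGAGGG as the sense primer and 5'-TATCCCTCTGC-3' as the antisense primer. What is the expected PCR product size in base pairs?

86 bp

The forward primer matches the template at positions 127–134.
Taking the reverse complement of TATCCCTCTGC gives GCAGAGGGATA, found at positions 202–212 on the template; the primer anneals here to the top strand with its 3' end pointing upstream.
Amplicon spans positions 127–212: 86 bp.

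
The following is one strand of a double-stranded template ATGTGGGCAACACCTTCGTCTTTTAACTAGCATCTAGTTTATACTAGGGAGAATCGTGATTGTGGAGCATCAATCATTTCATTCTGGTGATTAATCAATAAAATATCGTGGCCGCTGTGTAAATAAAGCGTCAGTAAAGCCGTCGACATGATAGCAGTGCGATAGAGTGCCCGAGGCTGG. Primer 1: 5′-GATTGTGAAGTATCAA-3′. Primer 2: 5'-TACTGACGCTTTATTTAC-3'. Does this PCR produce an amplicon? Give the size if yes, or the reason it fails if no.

No product — primer 1 has no binding site in the template.

Primer 1 (GATTGTGAAGTATCAA) does not match the top strand, and its reverse complement TTGATACTTCACAATC does not match either.
With no annealing site for primer 1, no amplification occurs.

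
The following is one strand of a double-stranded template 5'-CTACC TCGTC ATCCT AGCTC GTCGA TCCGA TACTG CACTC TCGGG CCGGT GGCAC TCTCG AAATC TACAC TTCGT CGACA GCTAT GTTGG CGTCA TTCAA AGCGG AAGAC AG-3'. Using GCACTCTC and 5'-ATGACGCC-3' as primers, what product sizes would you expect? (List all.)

The forward primer GCACTCTC matches the top strand at positions 35–42, 52–59.
The reverse primer's reverse complement is GGCGTCAT, matching at positions 89–96.
Each forward site pairs with the reverse site to give a product ending at position 96: sizes 62, 45 bp.

62 bp, 45 bp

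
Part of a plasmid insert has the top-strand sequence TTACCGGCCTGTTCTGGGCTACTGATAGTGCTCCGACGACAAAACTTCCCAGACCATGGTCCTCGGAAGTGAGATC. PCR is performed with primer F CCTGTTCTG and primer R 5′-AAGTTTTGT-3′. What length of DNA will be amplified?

40 bp

Scanning the template, CCTGTTCTG occurs at positions 8–16; this primer anneals to the bottom strand there with its 3' end pointing downstream.
Taking the reverse complement of AAGTTTTGT gives ACAAAACTT, found at positions 39–47 on the template; the primer anneals here to the top strand with its 3' end pointing upstream.
Product length = (reverse-primer end) − (forward-primer start) + 1 = 47 − 8 + 1 = 40 bp.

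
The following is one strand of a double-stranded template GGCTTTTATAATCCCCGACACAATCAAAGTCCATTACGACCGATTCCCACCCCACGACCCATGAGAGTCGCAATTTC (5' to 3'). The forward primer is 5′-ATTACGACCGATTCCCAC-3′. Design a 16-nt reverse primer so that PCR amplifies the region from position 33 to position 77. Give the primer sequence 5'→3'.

5'-GAAATTGCGACTCTCA-3'

The product's 3' end on the top strand is position 77.
The reverse primer anneals to the top strand over positions 62–77, i.e. to TGAGAGTCGCAATTTC.
Its sequence written 5'→3' is the reverse complement: GAAATTGCGACTCTCA.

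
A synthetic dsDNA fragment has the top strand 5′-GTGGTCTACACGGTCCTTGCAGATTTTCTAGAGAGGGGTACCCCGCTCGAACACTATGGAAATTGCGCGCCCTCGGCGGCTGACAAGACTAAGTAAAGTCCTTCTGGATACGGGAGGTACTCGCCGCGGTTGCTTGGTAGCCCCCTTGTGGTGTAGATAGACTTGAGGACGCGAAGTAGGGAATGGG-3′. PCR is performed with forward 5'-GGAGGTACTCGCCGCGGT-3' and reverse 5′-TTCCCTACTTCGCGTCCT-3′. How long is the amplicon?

Scanning the template, GGAGGTACTCGCCGCGGT occurs at positions 113–130; this primer anneals to the bottom strand there with its 3' end pointing downstream.
The reverse primer's reverse complement is AGGACGCGAAGTAGGGAA, which matches the template at positions 166–183.
Amplicon spans positions 113–183: 71 bp.

71 bp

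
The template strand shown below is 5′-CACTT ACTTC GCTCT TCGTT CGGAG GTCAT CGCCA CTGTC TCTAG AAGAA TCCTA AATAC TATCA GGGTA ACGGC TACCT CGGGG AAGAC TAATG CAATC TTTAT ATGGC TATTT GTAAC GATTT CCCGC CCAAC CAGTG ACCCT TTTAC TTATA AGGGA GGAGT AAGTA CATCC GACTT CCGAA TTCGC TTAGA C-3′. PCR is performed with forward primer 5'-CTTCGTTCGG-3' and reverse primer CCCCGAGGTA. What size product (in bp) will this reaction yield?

Scanning the template, CTTCGTTCGG occurs at positions 14–23; this primer anneals to the bottom strand there with its 3' end pointing downstream.
Reverse complement of the reverse primer: TACCTCGGGG. This occurs on the top strand at positions 76–85.
Product length = (reverse-primer end) − (forward-primer start) + 1 = 85 − 14 + 1 = 72 bp.

72 bp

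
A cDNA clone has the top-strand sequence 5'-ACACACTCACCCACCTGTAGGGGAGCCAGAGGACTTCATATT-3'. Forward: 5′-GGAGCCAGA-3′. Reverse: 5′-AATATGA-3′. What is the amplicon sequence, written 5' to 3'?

5'-GGAGCCAGAGGACTTCATATT-3'

Forward primer GGAGCCAGA is found on the top strand at positions 22–30.
The reverse primer's reverse complement is TCATATT, which matches the template at positions 36–42.
The product is the template from position 22 through 42 (21 bp).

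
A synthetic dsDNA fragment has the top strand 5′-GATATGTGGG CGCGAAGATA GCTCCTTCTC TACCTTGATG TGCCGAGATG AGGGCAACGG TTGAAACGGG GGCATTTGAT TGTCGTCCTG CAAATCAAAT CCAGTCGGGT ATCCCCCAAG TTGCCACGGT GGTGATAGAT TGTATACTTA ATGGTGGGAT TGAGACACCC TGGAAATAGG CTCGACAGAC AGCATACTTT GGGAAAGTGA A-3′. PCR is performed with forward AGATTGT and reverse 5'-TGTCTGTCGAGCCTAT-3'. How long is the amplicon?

Scanning the template, AGATTGT occurs at positions 137–143; this primer anneals to the bottom strand there with its 3' end pointing downstream.
Reverse complement of the reverse primer: ATAGGCTCGACAGACA. This occurs on the top strand at positions 176–191.
Product length = (reverse-primer end) − (forward-primer start) + 1 = 191 − 137 + 1 = 55 bp.

55 bp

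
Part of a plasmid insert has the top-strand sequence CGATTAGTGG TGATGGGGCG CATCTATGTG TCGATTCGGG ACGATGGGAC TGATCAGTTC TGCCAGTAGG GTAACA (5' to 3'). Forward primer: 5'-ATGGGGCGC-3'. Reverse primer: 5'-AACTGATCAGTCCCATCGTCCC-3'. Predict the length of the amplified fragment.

Scanning the template, ATGGGGCGC occurs at positions 13–21; this primer anneals to the bottom strand there with its 3' end pointing downstream.
Taking the reverse complement of AACTGATCAGTCCCATCGTCCC gives GGGACGATGGGACTGATCAGTT, found at positions 38–59 on the template; the primer anneals here to the top strand with its 3' end pointing upstream.
Product length = (reverse-primer end) − (forward-primer start) + 1 = 59 − 13 + 1 = 47 bp.

47 bp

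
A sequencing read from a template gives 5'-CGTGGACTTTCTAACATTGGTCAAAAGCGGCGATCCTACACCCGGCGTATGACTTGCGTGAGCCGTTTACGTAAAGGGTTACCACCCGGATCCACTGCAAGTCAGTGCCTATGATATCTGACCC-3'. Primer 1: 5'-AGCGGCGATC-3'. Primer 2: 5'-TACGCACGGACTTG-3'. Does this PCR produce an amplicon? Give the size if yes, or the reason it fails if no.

Primer 2 (TACGCACGGACTTG) does not match the top strand, and its reverse complement CAAGTCCGTGCGTA does not match either.
With no annealing site for primer 2, no amplification occurs.

No product — primer 2 has no binding site in the template.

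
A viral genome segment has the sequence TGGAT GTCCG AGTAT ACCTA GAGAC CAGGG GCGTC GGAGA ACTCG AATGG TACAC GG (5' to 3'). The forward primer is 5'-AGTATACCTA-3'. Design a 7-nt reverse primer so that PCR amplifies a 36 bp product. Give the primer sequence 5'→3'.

The forward primer binds at positions 11–20, so a 36 bp product ends at position 11 + 36 − 1 = 46.
The reverse primer anneals to the top strand over positions 40–46, i.e. to AACTCGA.
Its sequence written 5'→3' is the reverse complement: TCGAGTT.

5'-TCGAGTT-3'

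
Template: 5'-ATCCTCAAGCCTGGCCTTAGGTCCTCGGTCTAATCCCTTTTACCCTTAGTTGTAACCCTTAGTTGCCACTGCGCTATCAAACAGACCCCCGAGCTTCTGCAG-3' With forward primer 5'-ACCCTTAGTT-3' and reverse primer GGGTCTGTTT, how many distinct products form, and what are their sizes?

Two products: 47 bp, 34 bp

The forward primer ACCCTTAGTT matches the top strand at positions 42–51, 55–64.
The reverse primer's reverse complement is AAACAGACCC, matching at positions 79–88.
Each forward site pairs with the reverse site to give a product ending at position 88: sizes 47, 34 bp.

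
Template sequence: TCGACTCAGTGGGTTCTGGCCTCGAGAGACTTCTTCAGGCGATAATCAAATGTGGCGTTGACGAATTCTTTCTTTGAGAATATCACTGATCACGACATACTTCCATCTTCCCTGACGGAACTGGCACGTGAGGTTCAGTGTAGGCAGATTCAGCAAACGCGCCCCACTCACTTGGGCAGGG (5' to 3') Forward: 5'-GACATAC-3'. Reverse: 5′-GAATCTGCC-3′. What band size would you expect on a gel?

58 bp

Forward primer GACATAC is found on the top strand at positions 94–100.
Taking the reverse complement of GAATCTGCC gives GGCAGATTC, found at positions 143–151 on the template; the primer anneals here to the top strand with its 3' end pointing upstream.
Amplicon spans positions 94–151: 58 bp.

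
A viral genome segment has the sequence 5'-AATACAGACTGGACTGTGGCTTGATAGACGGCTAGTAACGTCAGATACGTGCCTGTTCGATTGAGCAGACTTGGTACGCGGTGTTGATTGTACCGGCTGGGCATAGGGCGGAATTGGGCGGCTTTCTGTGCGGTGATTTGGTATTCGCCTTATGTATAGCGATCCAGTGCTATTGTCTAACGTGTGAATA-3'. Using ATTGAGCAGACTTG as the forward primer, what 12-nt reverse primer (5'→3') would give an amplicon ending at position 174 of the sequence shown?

The forward primer binds at positions 60–73; the product's 3' end on the top strand is position 174.
The reverse primer anneals to the top strand over positions 163–174, i.e. to TCCAGTGCTATT.
Its sequence written 5'→3' is the reverse complement: AATAGCACTGGA.

5'-AATAGCACTGGA-3'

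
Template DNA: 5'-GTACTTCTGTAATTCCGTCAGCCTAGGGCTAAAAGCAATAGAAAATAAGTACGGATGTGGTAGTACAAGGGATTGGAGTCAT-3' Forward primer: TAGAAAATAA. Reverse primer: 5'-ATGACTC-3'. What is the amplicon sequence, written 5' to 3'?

The forward primer matches the template at positions 39–48.
The reverse primer's reverse complement is GAGTCAT, which matches the template at positions 76–82.
The product is the template from position 39 through 82 (44 bp).

5'-TAGAAAATAAGTACGGATGTGGTAGTACAAGGGATTGGAGTCAT-3'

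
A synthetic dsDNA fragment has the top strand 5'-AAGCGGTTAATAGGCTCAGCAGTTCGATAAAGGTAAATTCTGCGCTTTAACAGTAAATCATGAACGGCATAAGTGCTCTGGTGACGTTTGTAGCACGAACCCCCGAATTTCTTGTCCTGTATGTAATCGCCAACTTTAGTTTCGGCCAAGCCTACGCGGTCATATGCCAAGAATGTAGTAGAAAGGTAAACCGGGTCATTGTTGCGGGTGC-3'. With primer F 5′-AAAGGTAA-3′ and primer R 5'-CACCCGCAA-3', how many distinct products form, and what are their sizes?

Two products: 182 bp, 29 bp

The forward primer AAAGGTAA matches the top strand at positions 29–36, 182–189.
The reverse primer's reverse complement is TTGCGGGTG, matching at positions 202–210.
Each forward site pairs with the reverse site to give a product ending at position 210: sizes 182, 29 bp.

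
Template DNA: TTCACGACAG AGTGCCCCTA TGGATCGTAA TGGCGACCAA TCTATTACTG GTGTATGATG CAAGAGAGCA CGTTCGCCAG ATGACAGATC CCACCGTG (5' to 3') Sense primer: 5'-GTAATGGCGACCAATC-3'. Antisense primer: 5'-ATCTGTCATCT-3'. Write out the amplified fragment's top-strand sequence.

5'-GTAATGGCGACCAATCTATTACTGGTGTATGATGCAAGAGAGCACGTTCGCCAGATGACAGAT-3'

The forward primer matches the template at positions 27–42.
Taking the reverse complement of ATCTGTCATCT gives AGATGACAGAT, found at positions 79–89 on the template; the primer anneals here to the top strand with its 3' end pointing upstream.
The product is the template from position 27 through 89 (63 bp).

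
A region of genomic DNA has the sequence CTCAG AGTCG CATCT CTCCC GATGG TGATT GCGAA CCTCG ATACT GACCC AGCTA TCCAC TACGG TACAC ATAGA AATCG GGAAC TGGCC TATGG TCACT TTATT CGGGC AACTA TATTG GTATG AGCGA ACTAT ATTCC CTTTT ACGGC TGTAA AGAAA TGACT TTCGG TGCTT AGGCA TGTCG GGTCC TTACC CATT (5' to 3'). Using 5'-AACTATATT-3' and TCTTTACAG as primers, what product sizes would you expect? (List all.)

The forward primer AACTATATT matches the top strand at positions 111–119, 130–138.
The reverse primer's reverse complement is CTGTAAAGA, matching at positions 150–158.
Each forward site pairs with the reverse site to give a product ending at position 158: sizes 48, 29 bp.

48 bp, 29 bp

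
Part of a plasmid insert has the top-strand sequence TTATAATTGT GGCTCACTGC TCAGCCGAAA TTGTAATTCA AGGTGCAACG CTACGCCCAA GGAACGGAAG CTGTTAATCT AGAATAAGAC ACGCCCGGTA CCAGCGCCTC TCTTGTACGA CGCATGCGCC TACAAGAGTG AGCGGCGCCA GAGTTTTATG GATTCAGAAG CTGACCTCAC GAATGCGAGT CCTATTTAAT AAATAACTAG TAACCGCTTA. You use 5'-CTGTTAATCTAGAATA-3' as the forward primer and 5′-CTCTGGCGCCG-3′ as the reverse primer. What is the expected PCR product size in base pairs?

83 bp

Forward primer CTGTTAATCTAGAATA is found on the top strand at positions 71–86.
The reverse primer's reverse complement is CGGCGCCAGAG, which matches the template at positions 143–153.
Amplicon spans positions 71–153: 83 bp.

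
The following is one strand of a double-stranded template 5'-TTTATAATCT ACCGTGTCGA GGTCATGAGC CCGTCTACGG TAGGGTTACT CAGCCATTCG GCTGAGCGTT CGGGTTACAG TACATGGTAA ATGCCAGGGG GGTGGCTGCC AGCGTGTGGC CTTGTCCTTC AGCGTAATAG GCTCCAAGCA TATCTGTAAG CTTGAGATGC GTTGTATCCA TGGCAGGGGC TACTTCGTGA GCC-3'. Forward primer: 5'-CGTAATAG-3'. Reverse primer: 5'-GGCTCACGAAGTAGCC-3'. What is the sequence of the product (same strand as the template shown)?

5'-CGTAATAGGCTCCAAGCATATCTGTAAGCTTGAGATGCGTTGTATCCATGGCAGGGGCTACTTCGTGAGCC-3'

The forward primer matches the template at positions 133–140.
Taking the reverse complement of GGCTCACGAAGTAGCC gives GGCTACTTCGTGAGCC, found at positions 188–203 on the template; the primer anneals here to the top strand with its 3' end pointing upstream.
The product is the template from position 133 through 203 (71 bp).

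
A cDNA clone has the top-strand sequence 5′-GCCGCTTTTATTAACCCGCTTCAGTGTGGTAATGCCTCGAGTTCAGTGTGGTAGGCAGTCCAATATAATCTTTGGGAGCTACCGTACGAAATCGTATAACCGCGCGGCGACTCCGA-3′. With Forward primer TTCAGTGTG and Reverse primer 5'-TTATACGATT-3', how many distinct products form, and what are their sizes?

Two products: 80 bp, 58 bp

The forward primer TTCAGTGTG matches the top strand at positions 20–28, 42–50.
The reverse primer's reverse complement is AATCGTATAA, matching at positions 90–99.
Each forward site pairs with the reverse site to give a product ending at position 99: sizes 80, 58 bp.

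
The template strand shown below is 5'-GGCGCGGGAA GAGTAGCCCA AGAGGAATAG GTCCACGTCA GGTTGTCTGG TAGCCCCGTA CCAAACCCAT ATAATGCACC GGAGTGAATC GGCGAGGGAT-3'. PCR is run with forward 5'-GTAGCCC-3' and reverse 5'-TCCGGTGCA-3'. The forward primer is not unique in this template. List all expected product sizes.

The forward primer GTAGCCC matches the top strand at positions 13–19, 50–56.
The reverse primer's reverse complement is TGCACCGGA, matching at positions 75–83.
Each forward site pairs with the reverse site to give a product ending at position 83: sizes 71, 34 bp.

71 bp, 34 bp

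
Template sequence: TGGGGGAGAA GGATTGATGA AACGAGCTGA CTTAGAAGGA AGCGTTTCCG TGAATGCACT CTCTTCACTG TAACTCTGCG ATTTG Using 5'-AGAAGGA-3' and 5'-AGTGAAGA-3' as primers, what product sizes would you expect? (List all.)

The forward primer AGAAGGA matches the top strand at positions 7–13, 34–40.
The reverse primer's reverse complement is TCTTCACT, matching at positions 62–69.
Each forward site pairs with the reverse site to give a product ending at position 69: sizes 63, 36 bp.

63 bp, 36 bp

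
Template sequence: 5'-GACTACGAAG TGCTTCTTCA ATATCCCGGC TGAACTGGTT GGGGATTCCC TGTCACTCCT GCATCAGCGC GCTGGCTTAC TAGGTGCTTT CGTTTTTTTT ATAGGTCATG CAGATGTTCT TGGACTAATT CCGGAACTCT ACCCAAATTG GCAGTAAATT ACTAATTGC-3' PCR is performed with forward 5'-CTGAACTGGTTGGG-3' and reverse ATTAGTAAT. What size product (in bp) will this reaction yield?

Scanning the template, CTGAACTGGTTGGG occurs at positions 30–43; this primer anneals to the bottom strand there with its 3' end pointing downstream.
Taking the reverse complement of ATTAGTAAT gives ATTACTAAT, found at positions 158–166 on the template; the primer anneals here to the top strand with its 3' end pointing upstream.
Product length = (reverse-primer end) − (forward-primer start) + 1 = 166 − 30 + 1 = 137 bp.

137 bp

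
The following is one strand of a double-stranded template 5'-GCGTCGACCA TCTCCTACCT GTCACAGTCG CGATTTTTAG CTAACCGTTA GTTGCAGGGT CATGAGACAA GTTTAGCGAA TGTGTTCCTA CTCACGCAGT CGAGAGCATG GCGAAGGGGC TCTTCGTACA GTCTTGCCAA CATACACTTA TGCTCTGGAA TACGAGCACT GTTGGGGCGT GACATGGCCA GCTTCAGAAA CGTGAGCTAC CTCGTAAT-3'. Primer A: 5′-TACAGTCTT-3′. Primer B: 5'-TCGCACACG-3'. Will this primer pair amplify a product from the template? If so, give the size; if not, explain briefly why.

Primer B (TCGCACACG) does not match the top strand, and its reverse complement CGTGTGCGA does not match either.
With no annealing site for primer B, no amplification occurs.

No product — primer B has no binding site in the template.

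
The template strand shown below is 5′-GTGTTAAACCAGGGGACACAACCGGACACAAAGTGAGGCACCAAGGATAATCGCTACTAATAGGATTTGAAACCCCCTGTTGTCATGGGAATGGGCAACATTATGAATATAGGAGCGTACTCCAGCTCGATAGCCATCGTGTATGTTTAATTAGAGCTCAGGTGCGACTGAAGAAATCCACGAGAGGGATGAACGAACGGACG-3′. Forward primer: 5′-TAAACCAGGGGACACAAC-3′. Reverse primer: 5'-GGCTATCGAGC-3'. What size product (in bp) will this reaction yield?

The forward primer matches the template at positions 5–22.
Taking the reverse complement of GGCTATCGAGC gives GCTCGATAGCC, found at positions 125–135 on the template; the primer anneals here to the top strand with its 3' end pointing upstream.
Product length = (reverse-primer end) − (forward-primer start) + 1 = 135 − 5 + 1 = 131 bp.

131 bp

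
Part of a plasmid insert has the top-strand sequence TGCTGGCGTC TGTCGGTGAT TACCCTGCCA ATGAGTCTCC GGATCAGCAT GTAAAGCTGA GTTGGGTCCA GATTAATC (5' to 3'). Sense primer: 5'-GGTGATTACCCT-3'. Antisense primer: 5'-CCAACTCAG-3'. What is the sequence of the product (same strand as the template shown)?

5'-GGTGATTACCCTGCCAATGAGTCTCCGGATCAGCATGTAAAGCTGAGTTGG-3'

Scanning the template, GGTGATTACCCT occurs at positions 15–26; this primer anneals to the bottom strand there with its 3' end pointing downstream.
Reverse complement of the reverse primer: CTGAGTTGG. This occurs on the top strand at positions 57–65.
The product is the template from position 15 through 65 (51 bp).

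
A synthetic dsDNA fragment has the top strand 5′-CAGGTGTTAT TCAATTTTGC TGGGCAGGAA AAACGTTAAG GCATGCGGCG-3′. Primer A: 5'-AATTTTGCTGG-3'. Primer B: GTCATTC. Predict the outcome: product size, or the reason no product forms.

Primer B (GTCATTC) does not match the top strand, and its reverse complement GAATGAC does not match either.
With no annealing site for primer B, no amplification occurs.

No product — primer B has no binding site in the template.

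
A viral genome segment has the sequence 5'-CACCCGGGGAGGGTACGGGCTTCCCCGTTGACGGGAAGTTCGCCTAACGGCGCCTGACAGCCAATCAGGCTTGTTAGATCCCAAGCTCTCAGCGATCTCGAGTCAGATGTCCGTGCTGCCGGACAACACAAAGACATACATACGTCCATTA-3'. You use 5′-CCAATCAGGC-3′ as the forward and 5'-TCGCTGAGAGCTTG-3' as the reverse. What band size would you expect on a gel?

The forward primer matches the template at positions 61–70.
Reverse complement of the reverse primer: CAAGCTCTCAGCGA. This occurs on the top strand at positions 82–95.
The product runs from position 61 to position 95, so its length is 95 − 61 + 1 = 35 bp.

35 bp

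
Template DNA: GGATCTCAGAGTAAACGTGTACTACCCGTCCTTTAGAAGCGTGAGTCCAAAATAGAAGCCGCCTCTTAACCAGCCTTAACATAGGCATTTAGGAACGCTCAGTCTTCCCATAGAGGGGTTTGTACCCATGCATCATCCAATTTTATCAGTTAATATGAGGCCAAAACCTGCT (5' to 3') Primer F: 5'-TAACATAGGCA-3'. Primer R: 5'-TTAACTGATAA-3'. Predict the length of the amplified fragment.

Scanning the template, TAACATAGGCA occurs at positions 77–87; this primer anneals to the bottom strand there with its 3' end pointing downstream.
The reverse primer's reverse complement is TTATCAGTTAA, which matches the template at positions 143–153.
The product runs from position 77 to position 153, so its length is 153 − 77 + 1 = 77 bp.

77 bp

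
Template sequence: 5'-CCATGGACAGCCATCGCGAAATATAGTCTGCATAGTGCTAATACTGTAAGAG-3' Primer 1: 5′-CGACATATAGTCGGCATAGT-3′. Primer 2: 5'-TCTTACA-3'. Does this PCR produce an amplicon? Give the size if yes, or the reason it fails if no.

No product — primer 1 has no binding site in the template.

Primer 1 (CGACATATAGTCGGCATAGT) does not match the top strand, and its reverse complement ACTATGCCGACTATATGTCG does not match either.
With no annealing site for primer 1, no amplification occurs.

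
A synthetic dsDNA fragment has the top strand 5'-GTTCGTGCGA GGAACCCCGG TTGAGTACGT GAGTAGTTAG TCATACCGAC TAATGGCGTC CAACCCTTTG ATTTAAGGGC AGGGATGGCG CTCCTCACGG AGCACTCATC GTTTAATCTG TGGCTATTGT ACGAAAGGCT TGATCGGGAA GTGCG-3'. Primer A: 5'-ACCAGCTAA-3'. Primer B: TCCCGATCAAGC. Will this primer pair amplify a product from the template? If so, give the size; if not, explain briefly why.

Primer A (ACCAGCTAA) does not match the top strand, and its reverse complement TTAGCTGGT does not match either.
With no annealing site for primer A, no amplification occurs.

No product — primer A has no binding site in the template.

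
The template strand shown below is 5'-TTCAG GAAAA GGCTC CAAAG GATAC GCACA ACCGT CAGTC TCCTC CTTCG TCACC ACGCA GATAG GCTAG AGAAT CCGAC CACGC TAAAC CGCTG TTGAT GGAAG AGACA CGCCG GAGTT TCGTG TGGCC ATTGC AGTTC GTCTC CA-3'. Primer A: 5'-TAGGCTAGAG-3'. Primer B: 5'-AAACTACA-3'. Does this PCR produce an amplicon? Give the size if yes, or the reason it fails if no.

No product — primer B has no binding site in the template.

Primer B (AAACTACA) does not match the top strand, and its reverse complement TGTAGTTT does not match either.
With no annealing site for primer B, no amplification occurs.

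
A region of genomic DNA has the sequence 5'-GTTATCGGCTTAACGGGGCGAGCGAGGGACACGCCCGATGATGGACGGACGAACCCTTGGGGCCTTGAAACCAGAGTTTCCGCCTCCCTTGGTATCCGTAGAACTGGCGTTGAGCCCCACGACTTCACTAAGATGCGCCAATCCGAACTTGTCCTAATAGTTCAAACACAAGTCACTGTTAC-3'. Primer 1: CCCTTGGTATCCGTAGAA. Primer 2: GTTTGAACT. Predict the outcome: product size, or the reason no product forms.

Primer 1 (CCCTTGGTATCCGTAGAA) matches the top strand at positions 86–103; it acts as a forward primer.
Primer 2's reverse complement is AGTTCAAAC, matching the top strand at positions 159–167; it acts as a reverse primer.
The 3' ends face each other across positions 86–167, giving an 82 bp product.

Yes — an 82 bp product.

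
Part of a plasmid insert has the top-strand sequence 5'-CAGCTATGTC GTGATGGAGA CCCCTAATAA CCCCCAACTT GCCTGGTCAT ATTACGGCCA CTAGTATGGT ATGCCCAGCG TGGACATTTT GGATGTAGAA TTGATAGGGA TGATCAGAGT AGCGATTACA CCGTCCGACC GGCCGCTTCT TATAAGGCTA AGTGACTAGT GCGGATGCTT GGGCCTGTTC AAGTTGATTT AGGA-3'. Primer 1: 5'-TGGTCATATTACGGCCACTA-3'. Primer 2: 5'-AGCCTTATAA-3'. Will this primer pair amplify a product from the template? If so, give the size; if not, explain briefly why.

Primer 1 (TGGTCATATTACGGCCACTA) matches the top strand at positions 44–63; it acts as a forward primer.
Primer 2's reverse complement is TTATAAGGCT, matching the top strand at positions 150–159; it acts as a reverse primer.
The 3' ends face each other across positions 44–159, giving a 116 bp product.

Yes — a 116 bp product.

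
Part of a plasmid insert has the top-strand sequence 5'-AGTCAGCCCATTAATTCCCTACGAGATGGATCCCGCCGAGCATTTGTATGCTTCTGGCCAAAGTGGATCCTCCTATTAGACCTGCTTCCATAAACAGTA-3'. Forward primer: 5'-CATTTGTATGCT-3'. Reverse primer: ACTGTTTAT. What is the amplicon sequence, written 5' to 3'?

5'-CATTTGTATGCTTCTGGCCAAAGTGGATCCTCCTATTAGACCTGCTTCCATAAACAGT-3'

Scanning the template, CATTTGTATGCT occurs at positions 41–52; this primer anneals to the bottom strand there with its 3' end pointing downstream.
Taking the reverse complement of ACTGTTTAT gives ATAAACAGT, found at positions 90–98 on the template; the primer anneals here to the top strand with its 3' end pointing upstream.
The product is the template from position 41 through 98 (58 bp).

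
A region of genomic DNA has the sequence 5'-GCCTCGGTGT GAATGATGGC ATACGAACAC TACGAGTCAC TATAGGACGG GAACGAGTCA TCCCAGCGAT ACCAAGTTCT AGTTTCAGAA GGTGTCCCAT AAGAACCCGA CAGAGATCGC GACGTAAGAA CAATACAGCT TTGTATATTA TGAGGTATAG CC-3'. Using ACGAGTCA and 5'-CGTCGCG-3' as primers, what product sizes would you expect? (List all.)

93 bp, 72 bp

The forward primer ACGAGTCA matches the top strand at positions 32–39, 53–60.
The reverse primer's reverse complement is CGCGACG, matching at positions 118–124.
Each forward site pairs with the reverse site to give a product ending at position 124: sizes 93, 72 bp.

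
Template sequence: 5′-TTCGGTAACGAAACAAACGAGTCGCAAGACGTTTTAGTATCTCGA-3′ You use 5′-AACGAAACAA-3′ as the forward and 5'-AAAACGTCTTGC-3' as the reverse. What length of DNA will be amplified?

Forward primer AACGAAACAA is found on the top strand at positions 7–16.
The reverse primer's reverse complement is GCAAGACGTTTT, which matches the template at positions 24–35.
Amplicon spans positions 7–35: 29 bp.

29 bp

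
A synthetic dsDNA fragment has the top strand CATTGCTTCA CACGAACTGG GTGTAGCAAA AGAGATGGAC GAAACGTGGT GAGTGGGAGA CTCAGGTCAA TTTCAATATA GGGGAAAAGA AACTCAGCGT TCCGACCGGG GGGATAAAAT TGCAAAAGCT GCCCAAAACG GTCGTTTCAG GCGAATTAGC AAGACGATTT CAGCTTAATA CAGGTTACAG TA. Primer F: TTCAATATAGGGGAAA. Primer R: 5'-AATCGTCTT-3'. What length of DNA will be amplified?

The forward primer matches the template at positions 72–87.
Taking the reverse complement of AATCGTCTT gives AAGACGATT, found at positions 161–169 on the template; the primer anneals here to the top strand with its 3' end pointing upstream.
Product length = (reverse-primer end) − (forward-primer start) + 1 = 169 − 72 + 1 = 98 bp.

98 bp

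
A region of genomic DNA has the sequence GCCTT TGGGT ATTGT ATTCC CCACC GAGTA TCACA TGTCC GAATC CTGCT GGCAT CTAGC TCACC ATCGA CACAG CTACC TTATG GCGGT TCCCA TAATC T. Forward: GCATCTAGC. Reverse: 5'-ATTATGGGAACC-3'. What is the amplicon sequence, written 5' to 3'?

5'-GCATCTAGCTCACCATCGACACAGCTACCTTATGGCGGTTCCCATAAT-3'

Scanning the template, GCATCTAGC occurs at positions 52–60; this primer anneals to the bottom strand there with its 3' end pointing downstream.
Taking the reverse complement of ATTATGGGAACC gives GGTTCCCATAAT, found at positions 88–99 on the template; the primer anneals here to the top strand with its 3' end pointing upstream.
The product is the template from position 52 through 99 (48 bp).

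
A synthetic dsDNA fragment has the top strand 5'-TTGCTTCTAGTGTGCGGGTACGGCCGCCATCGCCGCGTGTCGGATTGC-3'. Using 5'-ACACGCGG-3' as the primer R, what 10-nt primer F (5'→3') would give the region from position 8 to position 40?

The reverse primer's reverse complement CCGCGTGT matches the template at positions 33–40; the product starts at position 8.
The forward primer is identical to the top strand over positions 8–17: TAGTGTGCGG.

5'-TAGTGTGCGG-3'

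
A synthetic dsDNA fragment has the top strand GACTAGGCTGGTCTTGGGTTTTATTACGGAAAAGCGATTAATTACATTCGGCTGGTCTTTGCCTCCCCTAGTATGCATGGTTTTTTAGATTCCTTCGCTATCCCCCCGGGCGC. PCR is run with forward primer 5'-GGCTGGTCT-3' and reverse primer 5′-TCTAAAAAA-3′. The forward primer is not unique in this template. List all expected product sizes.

The forward primer GGCTGGTCT matches the top strand at positions 6–14, 50–58.
The reverse primer's reverse complement is TTTTTTAGA, matching at positions 81–89.
Each forward site pairs with the reverse site to give a product ending at position 89: sizes 84, 40 bp.

84 bp, 40 bp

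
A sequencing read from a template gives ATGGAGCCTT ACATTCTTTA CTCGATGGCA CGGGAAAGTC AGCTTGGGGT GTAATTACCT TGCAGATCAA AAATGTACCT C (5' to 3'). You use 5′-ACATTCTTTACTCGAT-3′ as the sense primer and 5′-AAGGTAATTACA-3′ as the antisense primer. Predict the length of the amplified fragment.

51 bp

The forward primer matches the template at positions 11–26.
Reverse complement of the reverse primer: TGTAATTACCTT. This occurs on the top strand at positions 50–61.
Product length = (reverse-primer end) − (forward-primer start) + 1 = 61 − 11 + 1 = 51 bp.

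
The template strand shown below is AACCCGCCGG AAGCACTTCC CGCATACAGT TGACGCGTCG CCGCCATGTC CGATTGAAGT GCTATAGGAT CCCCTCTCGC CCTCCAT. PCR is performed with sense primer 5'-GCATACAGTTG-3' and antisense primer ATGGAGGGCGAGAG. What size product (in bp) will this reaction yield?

Scanning the template, GCATACAGTTG occurs at positions 22–32; this primer anneals to the bottom strand there with its 3' end pointing downstream.
Reverse complement of the reverse primer: CTCTCGCCCTCCAT. This occurs on the top strand at positions 74–87.
Amplicon spans positions 22–87: 66 bp.

66 bp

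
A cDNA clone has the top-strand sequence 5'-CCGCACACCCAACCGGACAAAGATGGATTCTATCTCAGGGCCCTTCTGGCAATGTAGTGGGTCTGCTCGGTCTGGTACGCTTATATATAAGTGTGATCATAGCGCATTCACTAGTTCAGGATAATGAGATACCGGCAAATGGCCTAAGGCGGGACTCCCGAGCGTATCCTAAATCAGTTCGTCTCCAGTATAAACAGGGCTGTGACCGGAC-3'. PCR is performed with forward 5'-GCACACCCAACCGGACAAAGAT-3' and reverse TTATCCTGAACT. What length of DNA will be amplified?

Forward primer GCACACCCAACCGGACAAAGAT is found on the top strand at positions 3–24.
Reverse complement of the reverse primer: AGTTCAGGATAA. This occurs on the top strand at positions 113–124.
The product runs from position 3 to position 124, so its length is 124 − 3 + 1 = 122 bp.

122 bp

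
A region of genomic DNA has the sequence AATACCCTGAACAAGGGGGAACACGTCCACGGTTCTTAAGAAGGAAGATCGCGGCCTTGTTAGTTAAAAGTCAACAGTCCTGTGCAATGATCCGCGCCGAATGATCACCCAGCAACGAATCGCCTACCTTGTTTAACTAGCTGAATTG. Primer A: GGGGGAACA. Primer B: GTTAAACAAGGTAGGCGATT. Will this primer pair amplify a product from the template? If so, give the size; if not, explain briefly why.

Yes — a 123 bp product.

Primer A (GGGGGAACA) matches the top strand at positions 15–23; it acts as a forward primer.
Primer B's reverse complement is AATCGCCTACCTTGTTTAAC, matching the top strand at positions 118–137; it acts as a reverse primer.
The 3' ends face each other across positions 15–137, giving a 123 bp product.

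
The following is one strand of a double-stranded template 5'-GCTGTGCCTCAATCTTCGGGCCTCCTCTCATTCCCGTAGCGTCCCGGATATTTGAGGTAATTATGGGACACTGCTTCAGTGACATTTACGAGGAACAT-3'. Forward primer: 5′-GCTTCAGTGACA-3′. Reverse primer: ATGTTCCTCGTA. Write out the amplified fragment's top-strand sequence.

Scanning the template, GCTTCAGTGACA occurs at positions 73–84; this primer anneals to the bottom strand there with its 3' end pointing downstream.
Taking the reverse complement of ATGTTCCTCGTA gives TACGAGGAACAT, found at positions 87–98 on the template; the primer anneals here to the top strand with its 3' end pointing upstream.
The product is the template from position 73 through 98 (26 bp).

5'-GCTTCAGTGACATTTACGAGGAACAT-3'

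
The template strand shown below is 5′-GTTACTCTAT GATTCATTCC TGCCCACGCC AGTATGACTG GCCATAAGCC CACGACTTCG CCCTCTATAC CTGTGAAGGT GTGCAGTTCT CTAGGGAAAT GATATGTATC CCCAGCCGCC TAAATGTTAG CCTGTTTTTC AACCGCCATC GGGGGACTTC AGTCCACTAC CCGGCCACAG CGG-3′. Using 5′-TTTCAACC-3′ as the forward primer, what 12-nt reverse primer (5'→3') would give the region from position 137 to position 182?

The product's 3' end on the top strand is position 182.
The reverse primer anneals to the top strand over positions 171–182, i.e. to CCGGCCACAGCG.
Its sequence written 5'→3' is the reverse complement: CGCTGTGGCCGG.

5'-CGCTGTGGCCGG-3'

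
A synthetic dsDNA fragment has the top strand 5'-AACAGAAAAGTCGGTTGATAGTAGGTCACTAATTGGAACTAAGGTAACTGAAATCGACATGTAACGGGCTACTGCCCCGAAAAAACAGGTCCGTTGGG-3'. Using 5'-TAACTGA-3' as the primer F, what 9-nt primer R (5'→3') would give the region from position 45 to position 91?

The product's 3' end on the top strand is position 91.
The reverse primer anneals to the top strand over positions 83–91, i.e. to AAACAGGTC.
Its sequence written 5'→3' is the reverse complement: GACCTGTTT.

5'-GACCTGTTT-3'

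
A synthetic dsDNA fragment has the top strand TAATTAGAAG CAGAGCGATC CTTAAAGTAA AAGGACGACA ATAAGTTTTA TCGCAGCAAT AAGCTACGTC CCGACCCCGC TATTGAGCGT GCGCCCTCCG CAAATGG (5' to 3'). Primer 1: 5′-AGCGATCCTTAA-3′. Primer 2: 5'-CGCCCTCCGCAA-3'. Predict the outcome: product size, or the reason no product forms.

No product — both primers anneal to the same strand and extend in the same direction.

Primer 1 (AGCGATCCTTAA) matches the top strand at positions 14–25 (3' end points downstream).
Primer 2 (CGCCCTCCGCAA) also matches the top strand directly, at positions 92–103 — its reverse complement TTGCGGAGGGCG is not present.
Both primers anneal to the bottom strand with 3' ends pointing the same way, so neither can prime synthesis back toward the other.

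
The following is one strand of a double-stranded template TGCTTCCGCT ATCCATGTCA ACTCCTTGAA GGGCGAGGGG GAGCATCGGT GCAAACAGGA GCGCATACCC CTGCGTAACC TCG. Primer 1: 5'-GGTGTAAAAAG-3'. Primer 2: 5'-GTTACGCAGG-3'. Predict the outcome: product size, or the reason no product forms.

No product — primer 1 has no binding site in the template.

Primer 1 (GGTGTAAAAAG) does not match the top strand, and its reverse complement CTTTTTACACC does not match either.
With no annealing site for primer 1, no amplification occurs.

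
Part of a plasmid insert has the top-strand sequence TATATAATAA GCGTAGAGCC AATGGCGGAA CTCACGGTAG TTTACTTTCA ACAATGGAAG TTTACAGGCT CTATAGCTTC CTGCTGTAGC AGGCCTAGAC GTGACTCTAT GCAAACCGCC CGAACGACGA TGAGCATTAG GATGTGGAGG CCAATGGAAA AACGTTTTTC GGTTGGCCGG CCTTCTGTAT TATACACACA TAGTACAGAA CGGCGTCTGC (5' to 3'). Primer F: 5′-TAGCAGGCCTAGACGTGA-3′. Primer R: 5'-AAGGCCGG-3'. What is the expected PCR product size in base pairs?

The forward primer matches the template at positions 87–104.
The reverse primer's reverse complement is CCGGCCTT, which matches the template at positions 177–184.
The product runs from position 87 to position 184, so its length is 184 − 87 + 1 = 98 bp.

98 bp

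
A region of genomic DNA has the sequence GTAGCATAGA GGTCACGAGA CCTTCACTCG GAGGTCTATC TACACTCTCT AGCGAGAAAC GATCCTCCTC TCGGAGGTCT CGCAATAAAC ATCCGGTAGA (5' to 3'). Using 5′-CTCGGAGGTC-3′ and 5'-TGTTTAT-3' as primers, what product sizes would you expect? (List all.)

The forward primer CTCGGAGGTC matches the top strand at positions 27–36, 70–79.
The reverse primer's reverse complement is ATAAACA, matching at positions 85–91.
Each forward site pairs with the reverse site to give a product ending at position 91: sizes 65, 22 bp.

65 bp, 22 bp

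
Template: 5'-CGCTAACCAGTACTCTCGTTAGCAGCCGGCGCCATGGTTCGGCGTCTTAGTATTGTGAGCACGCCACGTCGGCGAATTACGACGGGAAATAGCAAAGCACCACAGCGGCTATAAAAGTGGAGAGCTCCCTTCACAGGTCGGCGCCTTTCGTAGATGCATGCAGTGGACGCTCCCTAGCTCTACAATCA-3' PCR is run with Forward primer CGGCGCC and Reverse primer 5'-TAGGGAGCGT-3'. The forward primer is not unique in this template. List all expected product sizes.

The forward primer CGGCGCC matches the top strand at positions 27–33, 139–145.
The reverse primer's reverse complement is ACGCTCCCTA, matching at positions 167–176.
Each forward site pairs with the reverse site to give a product ending at position 176: sizes 150, 38 bp.

150 bp, 38 bp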